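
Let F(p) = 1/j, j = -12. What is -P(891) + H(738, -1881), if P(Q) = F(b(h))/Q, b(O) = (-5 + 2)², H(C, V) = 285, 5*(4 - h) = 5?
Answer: 3047221/10692 ≈ 285.00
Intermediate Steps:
h = 3 (h = 4 - ⅕*5 = 4 - 1 = 3)
b(O) = 9 (b(O) = (-3)² = 9)
F(p) = -1/12 (F(p) = 1/(-12) = -1/12)
P(Q) = -1/(12*Q)
-P(891) + H(738, -1881) = -(-1)/(12*891) + 285 = -1*(-1/10692) + 285 = 1/10692 + 285 = 3047221/10692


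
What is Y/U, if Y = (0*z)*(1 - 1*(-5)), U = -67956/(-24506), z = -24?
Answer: 0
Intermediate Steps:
U = 33978/12253 (U = -67956*(-1/24506) = 33978/12253 ≈ 2.7730)
Y = 0 (Y = (0*(-24))*(1 - 1*(-5)) = 0*(1 + 5) = 0*6 = 0)
Y/U = 0/(33978/12253) = 0*(12253/33978) = 0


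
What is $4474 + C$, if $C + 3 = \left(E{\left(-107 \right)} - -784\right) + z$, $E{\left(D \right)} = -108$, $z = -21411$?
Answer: $-16264$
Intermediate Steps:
$C = -20738$ ($C = -3 - 20735 = -20738$)
$4474 + C = 4474 - 20738 = -16264$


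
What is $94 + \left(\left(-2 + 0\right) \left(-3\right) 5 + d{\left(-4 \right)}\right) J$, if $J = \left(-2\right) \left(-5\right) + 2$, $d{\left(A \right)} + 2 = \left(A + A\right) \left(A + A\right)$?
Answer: $1198$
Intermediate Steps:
$d{\left(A \right)} = -2 + 4 A^{2}$ ($d{\left(A \right)} = -2 + \left(A + A\right) \left(A + A\right) = -2 + 2 A 2 A = -2 + 4 A^{2}$)
$J = 12$ ($J = 10 + 2 = 12$)
$94 + \left(\left(-2 + 0\right) \left(-3\right) 5 + d{\left(-4 \right)}\right) J = 94 + \left(\left(-2 + 0\right) \left(-3\right) 5 - \left(2 - 4 \left(-4\right)^{2}\right)\right) 12 = 94 + \left(\left(-2\right) \left(-3\right) 5 + \left(-2 + 4 \cdot 16\right)\right) 12 = 94 + \left(6 \cdot 5 + \left(-2 + 64\right)\right) 12 = 94 + \left(30 + 62\right) 12 = 94 + 92 \cdot 12 = 94 + 1104 = 1198$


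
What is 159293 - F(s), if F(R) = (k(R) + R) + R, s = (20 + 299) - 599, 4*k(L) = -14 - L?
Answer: 319573/2 ≈ 1.5979e+5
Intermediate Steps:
k(L) = -7/2 - L/4 (k(L) = (-14 - L)/4 = -7/2 - L/4)
s = -280 (s = 319 - 599 = -280)
F(R) = -7/2 + 7*R/4 (F(R) = ((-7/2 - R/4) + R) + R = (-7/2 + 3*R/4) + R = -7/2 + 7*R/4)
159293 - F(s) = 159293 - (-7/2 + (7/4)*(-280)) = 159293 - (-7/2 - 490) = 159293 - 1*(-987/2) = 159293 + 987/2 = 319573/2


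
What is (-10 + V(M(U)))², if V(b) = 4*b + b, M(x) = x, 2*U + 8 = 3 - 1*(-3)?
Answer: 225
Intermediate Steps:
U = -1 (U = -4 + (3 - 1*(-3))/2 = -4 + (3 + 3)/2 = -4 + (½)*6 = -4 + 3 = -1)
V(b) = 5*b
(-10 + V(M(U)))² = (-10 + 5*(-1))² = (-10 - 5)² = (-15)² = 225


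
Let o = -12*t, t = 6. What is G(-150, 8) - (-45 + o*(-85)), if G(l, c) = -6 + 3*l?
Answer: -6531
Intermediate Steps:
o = -72 (o = -12*6 = -72)
G(-150, 8) - (-45 + o*(-85)) = (-6 + 3*(-150)) - (-45 - 72*(-85)) = (-6 - 450) - (-45 + 6120) = -456 - 1*6075 = -456 - 6075 = -6531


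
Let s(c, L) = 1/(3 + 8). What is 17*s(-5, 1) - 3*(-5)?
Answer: 182/11 ≈ 16.545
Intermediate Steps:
s(c, L) = 1/11
17*s(-5, 1) - 3*(-5) = 17*(1/11) - 3*(-5) = 17/11 + 15 = 182/11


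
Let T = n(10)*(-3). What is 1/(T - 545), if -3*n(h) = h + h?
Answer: -1/525 ≈ -0.0019048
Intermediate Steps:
n(h) = -2*h/3 (n(h) = -(h + h)/3 = -2*h/3)
T = 20 (T = -⅔*10*(-3) = -20/3*(-3) = 20)
1/(T - 545) = 1/(20 - 545) = 1/(-525) = -1/525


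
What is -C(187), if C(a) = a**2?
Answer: -34969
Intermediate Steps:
-C(187) = -1*187**2 = -1*34969 = -34969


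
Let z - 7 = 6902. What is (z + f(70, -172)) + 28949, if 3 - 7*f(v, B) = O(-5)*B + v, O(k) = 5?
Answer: 251799/7 ≈ 35971.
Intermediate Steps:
z = 6909 (z = 7 + 6902 = 6909)
f(v, B) = 3/7 - 5*B/7 - v/7 (f(v, B) = 3/7 - (5*B + v)/7 = 3/7 - (v + 5*B)/7 = 3/7 + (-5*B/7 - v/7) = 3/7 - 5*B/7 - v/7)
(z + f(70, -172)) + 28949 = (6909 + (3/7 - 5/7*(-172) - ⅐*70)) + 28949 = (6909 + (3/7 + 860/7 - 10)) + 28949 = (6909 + 793/7) + 28949 = 49156/7 + 28949 = 251799/7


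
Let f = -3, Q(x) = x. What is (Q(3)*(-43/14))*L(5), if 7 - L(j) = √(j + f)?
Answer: -129/2 + 129*√2/14 ≈ -51.469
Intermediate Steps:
L(j) = 7 - √(-3 + j) (L(j) = 7 - √(j - 3) = 7 - √(-3 + j))
(Q(3)*(-43/14))*L(5) = (3*(-43/14))*(7 - √(-3 + 5)) = (3*(-43*1/14))*(7 - √2) = (3*(-43/14))*(7 - √2) = -129*(7 - √2)/14 = -129/2 + 129*√2/14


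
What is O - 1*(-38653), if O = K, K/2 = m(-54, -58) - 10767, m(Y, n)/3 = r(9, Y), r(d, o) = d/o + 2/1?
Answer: 17130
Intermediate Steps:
r(d, o) = 2 + d/o (r(d, o) = d/o + 2*1 = d/o + 2 = 2 + d/o)
m(Y, n) = 6 + 27/Y (m(Y, n) = 3*(2 + 9/Y) = 6 + 27/Y)
K = -21523 (K = 2*((6 + 27/(-54)) - 10767) = 2*((6 + 27*(-1/54)) - 10767) = 2*((6 - ½) - 10767) = 2*(11/2 - 10767) = 2*(-21523/2) = -21523)
O = -21523
O - 1*(-38653) = -21523 - 1*(-38653) = -21523 + 38653 = 17130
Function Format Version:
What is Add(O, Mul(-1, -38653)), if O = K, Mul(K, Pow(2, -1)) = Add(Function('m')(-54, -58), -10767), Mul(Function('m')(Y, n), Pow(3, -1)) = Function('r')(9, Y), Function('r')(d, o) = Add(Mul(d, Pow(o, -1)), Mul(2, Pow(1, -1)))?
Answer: 17130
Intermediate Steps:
Function('r')(d, o) = Add(2, Mul(d, Pow(o, -1))) (Function('r')(d, o) = Add(Mul(d, Pow(o, -1)), Mul(2, 1)) = Add(Mul(d, Pow(o, -1)), 2) = Add(2, Mul(d, Pow(o, -1))))
Function('m')(Y, n) = Add(6, Mul(27, Pow(Y, -1))) (Function('m')(Y, n) = Mul(3, Add(2, Mul(9, Pow(Y, -1)))) = Add(6, Mul(27, Pow(Y, -1))))
K = -21523 (K = Mul(2, Add(Add(6, Mul(27, Pow(-54, -1))), -10767)) = Mul(2, Add(Add(6, Mul(27, Rational(-1, 54))), -10767)) = Mul(2, Add(Add(6, Rational(-1, 2)), -10767)) = Mul(2, Add(Rational(11, 2), -10767)) = Mul(2, Rational(-21523, 2)) = -21523)
O = -21523
Add(O, Mul(-1, -38653)) = Add(-21523, Mul(-1, -38653)) = Add(-21523, 38653) = 17130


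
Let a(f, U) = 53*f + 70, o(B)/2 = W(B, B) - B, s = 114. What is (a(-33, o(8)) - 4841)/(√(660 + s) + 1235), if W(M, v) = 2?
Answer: -8052200/1524451 + 19560*√86/1524451 ≈ -5.1630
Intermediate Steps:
o(B) = 4 - 2*B (o(B) = 2*(2 - B) = 4 - 2*B)
a(f, U) = 70 + 53*f
(a(-33, o(8)) - 4841)/(√(660 + s) + 1235) = ((70 + 53*(-33)) - 4841)/(√(660 + 114) + 1235) = ((70 - 1749) - 4841)/(√774 + 1235) = (-1679 - 4841)/(3*√86 + 1235) = -6520/(1235 + 3*√86)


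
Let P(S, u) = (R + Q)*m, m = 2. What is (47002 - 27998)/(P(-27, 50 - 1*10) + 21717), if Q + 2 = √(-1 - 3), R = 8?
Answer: 412937916/472149457 - 76016*I/472149457 ≈ 0.87459 - 0.000161*I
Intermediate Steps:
Q = -2 + 2*I (Q = -2 + √(-1 - 3) = -2 + √(-4) = -2 + 2*I ≈ -2.0 + 2.0*I)
P(S, u) = 12 + 4*I (P(S, u) = (8 + (-2 + 2*I))*2 = (6 + 2*I)*2 = 12 + 4*I)
(47002 - 27998)/(P(-27, 50 - 1*10) + 21717) = (47002 - 27998)/((12 + 4*I) + 21717) = 19004/(21729 + 4*I) = 19004*((21729 - 4*I)/472149457) = 19004*(21729 - 4*I)/472149457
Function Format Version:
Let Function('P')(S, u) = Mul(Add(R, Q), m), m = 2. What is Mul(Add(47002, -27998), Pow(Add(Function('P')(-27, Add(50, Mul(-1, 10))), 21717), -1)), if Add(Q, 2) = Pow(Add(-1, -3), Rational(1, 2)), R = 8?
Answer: Add(Rational(412937916, 472149457), Mul(Rational(-76016, 472149457), I)) ≈ Add(0.87459, Mul(-0.00016100, I))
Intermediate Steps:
Q = Add(-2, Mul(2, I)) (Q = Add(-2, Pow(Add(-1, -3), Rational(1, 2))) = Add(-2, Pow(-4, Rational(1, 2))) = Add(-2, Mul(2, I)) ≈ Add(-2.0000, Mul(2.0000, I)))
Function('P')(S, u) = Add(12, Mul(4, I)) (Function('P')(S, u) = Mul(Add(8, Add(-2, Mul(2, I))), 2) = Mul(Add(6, Mul(2, I)), 2) = Add(12, Mul(4, I)))
Mul(Add(47002, -27998), Pow(Add(Function('P')(-27, Add(50, Mul(-1, 10))), 21717), -1)) = Mul(Add(47002, -27998), Pow(Add(Add(12, Mul(4, I)), 21717), -1)) = Mul(19004, Pow(Add(21729, Mul(4, I)), -1)) = Mul(19004, Mul(Rational(1, 472149457), Add(21729, Mul(-4, I)))) = Mul(Rational(19004, 472149457), Add(21729, Mul(-4, I)))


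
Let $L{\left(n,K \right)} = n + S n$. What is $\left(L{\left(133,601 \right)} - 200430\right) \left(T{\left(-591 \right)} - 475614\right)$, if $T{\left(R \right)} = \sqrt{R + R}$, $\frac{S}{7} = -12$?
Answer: $100577616966 - 211469 i \sqrt{1182} \approx 1.0058 \cdot 10^{11} - 7.2704 \cdot 10^{6} i$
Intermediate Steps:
$S = -84$ ($S = 7 \left(-12\right) = -84$)
$L{\left(n,K \right)} = - 83 n$ ($L{\left(n,K \right)} = n - 84 n = - 83 n$)
$T{\left(R \right)} = \sqrt{2} \sqrt{R}$ ($T{\left(R \right)} = \sqrt{2 R} = \sqrt{2} \sqrt{R}$)
$\left(L{\left(133,601 \right)} - 200430\right) \left(T{\left(-591 \right)} - 475614\right) = \left(\left(-83\right) 133 - 200430\right) \left(\sqrt{2} \sqrt{-591} - 475614\right) = \left(-11039 - 200430\right) \left(\sqrt{2} i \sqrt{591} - 475614\right) = - 211469 \left(i \sqrt{1182} - 475614\right) = - 211469 \left(-475614 + i \sqrt{1182}\right) = 100577616966 - 211469 i \sqrt{1182}$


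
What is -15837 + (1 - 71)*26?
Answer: -17657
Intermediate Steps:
-15837 + (1 - 71)*26 = -15837 - 70*26 = -15837 - 1820 = -17657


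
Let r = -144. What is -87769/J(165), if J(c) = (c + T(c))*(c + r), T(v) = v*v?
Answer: -7979/52290 ≈ -0.15259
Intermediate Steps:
T(v) = v²
J(c) = (-144 + c)*(c + c²) (J(c) = (c + c²)*(c - 144) = (c + c²)*(-144 + c) = (-144 + c)*(c + c²))
-87769/J(165) = -87769*1/(165*(-144 + 165² - 143*165)) = -87769*1/(165*(-144 + 27225 - 23595)) = -87769/(165*3486) = -87769/575190 = -87769*1/575190 = -7979/52290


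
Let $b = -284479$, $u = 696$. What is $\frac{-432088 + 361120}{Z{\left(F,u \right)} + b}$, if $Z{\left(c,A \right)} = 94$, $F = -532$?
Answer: $\frac{23656}{94795} \approx 0.24955$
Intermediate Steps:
$\frac{-432088 + 361120}{Z{\left(F,u \right)} + b} = \frac{-432088 + 361120}{94 - 284479} = - \frac{70968}{-284385} = \left(-70968\right) \left(- \frac{1}{284385}\right) = \frac{23656}{94795}$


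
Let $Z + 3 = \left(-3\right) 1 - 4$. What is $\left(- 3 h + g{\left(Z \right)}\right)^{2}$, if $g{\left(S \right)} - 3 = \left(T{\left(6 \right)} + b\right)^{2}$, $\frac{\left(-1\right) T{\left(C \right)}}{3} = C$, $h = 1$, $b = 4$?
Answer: $38416$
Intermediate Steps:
$Z = -10$ ($Z = -3 - 7 = -10$)
$T{\left(C \right)} = - 3 C$
$g{\left(S \right)} = 199$ ($g{\left(S \right)} = 3 + \left(\left(-3\right) 6 + 4\right)^{2} = 3 + \left(-18 + 4\right)^{2} = 3 + \left(-14\right)^{2} = 3 + 196 = 199$)
$\left(- 3 h + g{\left(Z \right)}\right)^{2} = \left(\left(-3\right) 1 + 199\right)^{2} = \left(-3 + 199\right)^{2} = 196^{2} = 38416$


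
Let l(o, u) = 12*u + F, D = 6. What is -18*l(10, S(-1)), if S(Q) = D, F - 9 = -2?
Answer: -1422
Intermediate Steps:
F = 7 (F = 9 - 2 = 7)
S(Q) = 6
l(o, u) = 7 + 12*u (l(o, u) = 12*u + 7 = 7 + 12*u)
-18*l(10, S(-1)) = -18*(7 + 12*6) = -18*(7 + 72) = -18*79 = -1422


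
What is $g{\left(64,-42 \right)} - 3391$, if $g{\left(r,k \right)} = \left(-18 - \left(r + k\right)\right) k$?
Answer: $-1711$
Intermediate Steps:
$g{\left(r,k \right)} = k \left(-18 - k - r\right)$ ($g{\left(r,k \right)} = \left(-18 - \left(k + r\right)\right) k = \left(-18 - k - r\right) k = k \left(-18 - k - r\right)$)
$g{\left(64,-42 \right)} - 3391 = \left(-1\right) \left(-42\right) \left(18 - 42 + 64\right) - 3391 = \left(-1\right) \left(-42\right) 40 - 3391 = 1680 - 3391 = -1711$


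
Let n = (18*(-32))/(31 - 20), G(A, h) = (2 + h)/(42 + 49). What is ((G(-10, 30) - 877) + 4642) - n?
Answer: 3821533/1001 ≈ 3817.7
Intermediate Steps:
G(A, h) = 2/91 + h/91 (G(A, h) = (2 + h)/91 = (2 + h)*(1/91) = 2/91 + h/91)
n = -576/11 ≈ -52.364
((G(-10, 30) - 877) + 4642) - n = (((2/91 + (1/91)*30) - 877) + 4642) - 1*(-576/11) = (((2/91 + 30/91) - 877) + 4642) + 576/11 = ((32/91 - 877) + 4642) + 576/11 = (-79775/91 + 4642) + 576/11 = 342647/91 + 576/11 = 3821533/1001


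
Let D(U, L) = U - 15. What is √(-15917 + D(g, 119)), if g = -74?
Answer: I*√16006 ≈ 126.51*I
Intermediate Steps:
D(U, L) = -15 + U
√(-15917 + D(g, 119)) = √(-15917 + (-15 - 74)) = √(-15917 - 89) = √(-16006) = I*√16006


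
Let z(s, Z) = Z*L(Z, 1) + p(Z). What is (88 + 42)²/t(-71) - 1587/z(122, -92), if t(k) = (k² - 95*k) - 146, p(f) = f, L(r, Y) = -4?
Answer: -5003/1164 ≈ -4.2981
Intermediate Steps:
t(k) = -146 + k² - 95*k
z(s, Z) = -3*Z (z(s, Z) = Z*(-4) + Z = -4*Z + Z = -3*Z)
(88 + 42)²/t(-71) - 1587/z(122, -92) = (88 + 42)²/(-146 + (-71)² - 95*(-71)) - 1587/((-3*(-92))) = 130²/(-146 + 5041 + 6745) - 1587/276 = 16900/11640 - 1587*1/276 = 16900*(1/11640) - 23/4 = 845/582 - 23/4 = -5003/1164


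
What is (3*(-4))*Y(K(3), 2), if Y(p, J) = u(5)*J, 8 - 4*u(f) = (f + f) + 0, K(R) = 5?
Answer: 12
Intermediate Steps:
u(f) = 2 - f/2 (u(f) = 2 - ((f + f) + 0)/4 = 2 - (2*f + 0)/4 = 2 - f/2)
Y(p, J) = -J/2 (Y(p, J) = (2 - 1/2*5)*J = (2 - 5/2)*J = -J/2)
(3*(-4))*Y(K(3), 2) = (3*(-4))*(-1/2*2) = -12*(-1) = 12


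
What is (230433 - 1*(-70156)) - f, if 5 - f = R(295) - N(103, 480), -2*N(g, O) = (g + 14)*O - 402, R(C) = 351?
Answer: 328814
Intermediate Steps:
N(g, O) = 201 - O*(14 + g)/2 (N(g, O) = -((g + 14)*O - 402)/2 = -((14 + g)*O - 402)/2 = -(O*(14 + g) - 402)/2 = -(-402 + O*(14 + g))/2 = 201 - O*(14 + g)/2)
f = -28225 (f = 5 - (351 - (201 - 7*480 - ½*480*103)) = 5 - (351 - (201 - 3360 - 24720)) = 5 - (351 - 1*(-27879)) = 5 - (351 + 27879) = 5 - 1*28230 = 5 - 28230 = -28225)
(230433 - 1*(-70156)) - f = (230433 - 1*(-70156)) - 1*(-28225) = (230433 + 70156) + 28225 = 300589 + 28225 = 328814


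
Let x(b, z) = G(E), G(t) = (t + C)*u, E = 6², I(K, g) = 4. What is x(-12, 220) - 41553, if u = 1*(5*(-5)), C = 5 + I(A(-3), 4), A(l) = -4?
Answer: -42678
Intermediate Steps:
C = 9 (C = 5 + 4 = 9)
E = 36
u = -25 (u = 1*(-25) = -25)
G(t) = -225 - 25*t (G(t) = (t + 9)*(-25) = (9 + t)*(-25) = -225 - 25*t)
x(b, z) = -1125 (x(b, z) = -225 - 25*36 = -225 - 900 = -1125)
x(-12, 220) - 41553 = -1125 - 41553 = -42678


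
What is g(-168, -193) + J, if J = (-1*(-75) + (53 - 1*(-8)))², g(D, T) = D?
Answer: 18328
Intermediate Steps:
J = 18496 (J = (75 + (53 + 8))² = (75 + 61)² = 136² = 18496)
g(-168, -193) + J = -168 + 18496 = 18328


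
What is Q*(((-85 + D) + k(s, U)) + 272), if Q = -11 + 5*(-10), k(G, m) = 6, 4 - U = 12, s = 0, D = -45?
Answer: -9028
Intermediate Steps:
U = -8 (U = 4 - 1*12 = 4 - 12 = -8)
Q = -61 (Q = -11 - 50 = -61)
Q*(((-85 + D) + k(s, U)) + 272) = -61*(((-85 - 45) + 6) + 272) = -61*((-130 + 6) + 272) = -61*(-124 + 272) = -61*148 = -9028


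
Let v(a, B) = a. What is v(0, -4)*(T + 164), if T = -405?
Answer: 0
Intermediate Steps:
v(0, -4)*(T + 164) = 0*(-405 + 164) = 0*(-241) = 0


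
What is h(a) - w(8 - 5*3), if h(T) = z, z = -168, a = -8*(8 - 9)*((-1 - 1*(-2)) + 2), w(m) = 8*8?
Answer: -232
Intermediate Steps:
w(m) = 64
a = 24 (a = -(-8)*((-1 + 2) + 2) = -(-8)*(1 + 2) = -(-8)*3 = -8*(-3) = 24)
h(T) = -168
h(a) - w(8 - 5*3) = -168 - 1*64 = -168 - 64 = -232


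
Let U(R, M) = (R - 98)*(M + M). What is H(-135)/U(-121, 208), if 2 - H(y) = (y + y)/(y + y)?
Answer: -1/91104 ≈ -1.0976e-5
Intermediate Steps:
H(y) = 1 (H(y) = 2 - (y + y)/(y + y) = 2 - 2*y/(2*y) = 2 - 2*y*1/(2*y) = 2 - 1*1 = 2 - 1 = 1)
U(R, M) = 2*M*(-98 + R) (U(R, M) = (-98 + R)*(2*M) = 2*M*(-98 + R))
H(-135)/U(-121, 208) = 1/(2*208*(-98 - 121)) = 1/(2*208*(-219)) = 1/(-91104) = 1*(-1/91104) = -1/91104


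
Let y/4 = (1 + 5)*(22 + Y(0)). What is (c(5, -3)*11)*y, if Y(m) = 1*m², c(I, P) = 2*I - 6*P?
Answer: 162624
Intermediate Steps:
c(I, P) = -6*P + 2*I
Y(m) = m²
y = 528 (y = 4*((1 + 5)*(22 + 0²)) = 4*(6*(22 + 0)) = 4*(6*22) = 4*132 = 528)
(c(5, -3)*11)*y = ((-6*(-3) + 2*5)*11)*528 = ((18 + 10)*11)*528 = (28*11)*528 = 308*528 = 162624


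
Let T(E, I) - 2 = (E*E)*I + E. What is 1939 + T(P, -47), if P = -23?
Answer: -22945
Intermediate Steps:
T(E, I) = 2 + E + I*E**2 (T(E, I) = 2 + ((E*E)*I + E) = 2 + (E**2*I + E) = 2 + (I*E**2 + E) = 2 + (E + I*E**2) = 2 + E + I*E**2)
1939 + T(P, -47) = 1939 + (2 - 23 - 47*(-23)**2) = 1939 + (2 - 23 - 47*529) = 1939 + (2 - 23 - 24863) = 1939 - 24884 = -22945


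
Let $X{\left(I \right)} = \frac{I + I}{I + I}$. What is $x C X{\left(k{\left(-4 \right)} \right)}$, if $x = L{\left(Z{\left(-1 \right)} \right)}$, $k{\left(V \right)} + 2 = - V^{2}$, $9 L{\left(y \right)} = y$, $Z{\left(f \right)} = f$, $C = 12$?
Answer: $- \frac{4}{3} \approx -1.3333$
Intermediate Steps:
$L{\left(y \right)} = \frac{y}{9}$
$k{\left(V \right)} = -2 - V^{2}$
$x = - \frac{1}{9}$ ($x = \frac{1}{9} \left(-1\right) = - \frac{1}{9} \approx -0.11111$)
$X{\left(I \right)} = 1$ ($X{\left(I \right)} = \frac{2 I}{2 I} = 2 I \frac{1}{2 I} = 1$)
$x C X{\left(k{\left(-4 \right)} \right)} = \left(- \frac{1}{9}\right) 12 \cdot 1 = \left(- \frac{4}{3}\right) 1 = - \frac{4}{3}$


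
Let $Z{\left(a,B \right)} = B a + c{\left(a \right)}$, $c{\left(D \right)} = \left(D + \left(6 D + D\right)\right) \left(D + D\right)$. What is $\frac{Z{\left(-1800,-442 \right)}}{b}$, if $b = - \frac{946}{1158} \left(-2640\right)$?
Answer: $\frac{126983385}{5203} \approx 24406.0$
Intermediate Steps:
$c{\left(D \right)} = 16 D^{2}$ ($c{\left(D \right)} = \left(D + 7 D\right) 2 D = 8 D 2 D = 16 D^{2}$)
$b = \frac{416240}{193}$ ($b = \left(-946\right) \frac{1}{1158} \left(-2640\right) = \left(- \frac{473}{579}\right) \left(-2640\right) = \frac{416240}{193} \approx 2156.7$)
$Z{\left(a,B \right)} = 16 a^{2} + B a$ ($Z{\left(a,B \right)} = B a + 16 a^{2} = 16 a^{2} + B a$)
$\frac{Z{\left(-1800,-442 \right)}}{b} = \frac{\left(-1800\right) \left(-442 + 16 \left(-1800\right)\right)}{\frac{416240}{193}} = - 1800 \left(-442 - 28800\right) \frac{193}{416240} = \left(-1800\right) \left(-29242\right) \frac{193}{416240} = 52635600 \cdot \frac{193}{416240} = \frac{126983385}{5203}$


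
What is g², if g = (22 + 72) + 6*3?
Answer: 12544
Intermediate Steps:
g = 112 (g = 94 + 18 = 112)
g² = 112² = 12544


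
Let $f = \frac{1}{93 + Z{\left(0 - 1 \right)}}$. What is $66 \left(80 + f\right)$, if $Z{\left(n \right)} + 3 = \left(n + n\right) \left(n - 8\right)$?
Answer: $\frac{95051}{18} \approx 5280.6$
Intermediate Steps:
$Z{\left(n \right)} = -3 + 2 n \left(-8 + n\right)$ ($Z{\left(n \right)} = -3 + \left(n + n\right) \left(n - 8\right) = -3 + 2 n \left(-8 + n\right)$)
$f = \frac{1}{108}$ ($f = \frac{1}{93 - \left(3 - 2 \left(0 - 1\right)^{2} + 16 \left(0 - 1\right)\right)} = \frac{1}{93 - \left(-13 - 2\right)} = \frac{1}{93 + \left(-3 + 16 + 2 \cdot 1\right)} = \frac{1}{93 + \left(-3 + 16 + 2\right)} = \frac{1}{93 + 15} = \frac{1}{108} \approx 0.0092593$)
$66 \left(80 + f\right) = 66 \left(80 + \frac{1}{108}\right) = 66 \cdot \frac{8641}{108} = \frac{95051}{18}$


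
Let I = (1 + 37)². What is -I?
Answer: -1444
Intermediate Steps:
I = 1444 (I = 38² = 1444)
-I = -1*1444 = -1444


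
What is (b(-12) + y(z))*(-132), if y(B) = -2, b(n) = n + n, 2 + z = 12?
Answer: 3432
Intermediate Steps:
z = 10 (z = -2 + 12 = 10)
b(n) = 2*n
(b(-12) + y(z))*(-132) = (2*(-12) - 2)*(-132) = (-24 - 2)*(-132) = -26*(-132) = 3432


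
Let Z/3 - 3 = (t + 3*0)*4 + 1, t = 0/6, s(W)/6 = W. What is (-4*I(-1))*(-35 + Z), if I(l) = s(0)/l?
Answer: 0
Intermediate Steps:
s(W) = 6*W
I(l) = 0 (I(l) = (6*0)/l = 0/l = 0)
t = 0 (t = 0*(⅙) = 0)
Z = 12 (Z = 9 + 3*((0 + 3*0)*4 + 1) = 9 + 3*((0 + 0)*4 + 1) = 9 + 3*(0*4 + 1) = 9 + 3*(0 + 1) = 9 + 3*1 = 9 + 3 = 12)
(-4*I(-1))*(-35 + Z) = (-4*0)*(-35 + 12) = 0*(-23) = 0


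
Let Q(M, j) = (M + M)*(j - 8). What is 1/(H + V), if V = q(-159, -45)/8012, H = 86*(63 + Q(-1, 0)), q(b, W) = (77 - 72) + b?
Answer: 4006/27216687 ≈ 0.00014719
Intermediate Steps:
q(b, W) = 5 + b
Q(M, j) = 2*M*(-8 + j) (Q(M, j) = (2*M)*(-8 + j) = 2*M*(-8 + j))
H = 6794 (H = 86*(63 + 2*(-1)*(-8 + 0)) = 86*(63 + 2*(-1)*(-8)) = 86*(63 + 16) = 86*79 = 6794)
V = -77/4006 (V = (5 - 159)/8012 = -154*1/8012 = -77/4006 ≈ -0.019221)
1/(H + V) = 1/(6794 - 77/4006) = 1/(27216687/4006) = 4006/27216687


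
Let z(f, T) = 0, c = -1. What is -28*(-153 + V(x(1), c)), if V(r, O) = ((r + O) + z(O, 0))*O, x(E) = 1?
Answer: 4284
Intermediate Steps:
V(r, O) = O*(O + r) (V(r, O) = ((r + O) + 0)*O = ((O + r) + 0)*O = (O + r)*O = O*(O + r))
-28*(-153 + V(x(1), c)) = -28*(-153 - (-1 + 1)) = -28*(-153 - 1*0) = -28*(-153 + 0) = -28*(-153) = 4284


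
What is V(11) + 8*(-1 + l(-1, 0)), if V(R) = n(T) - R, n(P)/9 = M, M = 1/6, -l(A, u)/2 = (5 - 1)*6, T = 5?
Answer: -803/2 ≈ -401.50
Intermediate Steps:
l(A, u) = -48 (l(A, u) = -2*(5 - 1)*6 = -8*6 = -2*24 = -48)
M = ⅙ ≈ 0.16667
n(P) = 3/2 (n(P) = 9*(⅙) = 3/2)
V(R) = 3/2 - R
V(11) + 8*(-1 + l(-1, 0)) = (3/2 - 1*11) + 8*(-1 - 48) = (3/2 - 11) + 8*(-49) = -19/2 - 392 = -803/2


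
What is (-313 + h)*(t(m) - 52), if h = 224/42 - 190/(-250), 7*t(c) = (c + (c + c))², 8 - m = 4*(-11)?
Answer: -551787496/525 ≈ -1.0510e+6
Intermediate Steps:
m = 52 (m = 8 - 4*(-11) = 8 - 1*(-44) = 8 + 44 = 52)
t(c) = 9*c²/7 (t(c) = (c + (c + c))²/7 = (c + 2*c)²/7 = (3*c)²/7 = (9*c²)/7 = 9*c²/7)
h = 457/75 (h = 224*(1/42) - 190*(-1/250) = 16/3 + 19/25 = 457/75 ≈ 6.0933)
(-313 + h)*(t(m) - 52) = (-313 + 457/75)*((9/7)*52² - 52) = -23018*((9/7)*2704 - 52)/75 = -23018*(24336/7 - 52)/75 = -23018/75*23972/7 = -551787496/525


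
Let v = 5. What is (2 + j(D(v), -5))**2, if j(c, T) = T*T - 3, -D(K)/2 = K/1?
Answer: 576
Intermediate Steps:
D(K) = -2*K (D(K) = -2*K/1 = -2*K)
j(c, T) = -3 + T**2 (j(c, T) = T**2 - 3 = -3 + T**2)
(2 + j(D(v), -5))**2 = (2 + (-3 + (-5)**2))**2 = (2 + (-3 + 25))**2 = (2 + 22)**2 = 24**2 = 576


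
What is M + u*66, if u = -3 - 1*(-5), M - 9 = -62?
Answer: 79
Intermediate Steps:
M = -53 (M = 9 - 62 = -53)
u = 2 (u = -3 + 5 = 2)
M + u*66 = -53 + 2*66 = -53 + 132 = 79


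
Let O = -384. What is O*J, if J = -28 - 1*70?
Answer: 37632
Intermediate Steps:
J = -98 (J = -28 - 70 = -98)
O*J = -384*(-98) = 37632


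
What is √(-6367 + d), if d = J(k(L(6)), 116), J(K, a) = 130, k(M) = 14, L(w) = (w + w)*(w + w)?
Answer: 9*I*√77 ≈ 78.975*I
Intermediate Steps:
L(w) = 4*w² (L(w) = (2*w)*(2*w) = 4*w²)
d = 130
√(-6367 + d) = √(-6367 + 130) = √(-6237) = 9*I*√77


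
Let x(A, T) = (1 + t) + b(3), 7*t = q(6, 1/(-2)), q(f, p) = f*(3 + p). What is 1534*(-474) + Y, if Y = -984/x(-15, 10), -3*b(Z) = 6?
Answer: -727977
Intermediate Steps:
b(Z) = -2 (b(Z) = -1/3*6 = -2)
t = 15/7 (t = (6*(3 + 1/(-2)))/7 = (6*(3 + 1*(-1/2)))/7 = (6*(3 - 1/2))/7 = (6*(5/2))/7 = (1/7)*15 = 15/7 ≈ 2.1429)
x(A, T) = 8/7 (x(A, T) = (1 + 15/7) - 2 = 22/7 - 2 = 8/7)
Y = -861 (Y = -984/8/7 = -984*7/8 = -861)
1534*(-474) + Y = 1534*(-474) - 861 = -727116 - 861 = -727977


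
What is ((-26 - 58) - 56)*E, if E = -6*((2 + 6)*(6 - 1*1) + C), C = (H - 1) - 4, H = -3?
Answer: 26880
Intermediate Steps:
C = -8 (C = (-3 - 1) - 4 = -4 - 4 = -8)
E = -192 (E = -6*((2 + 6)*(6 - 1*1) - 8) = -6*(8*(6 - 1) - 8) = -6*(8*5 - 8) = -6*(40 - 8) = -6*32 = -192)
((-26 - 58) - 56)*E = ((-26 - 58) - 56)*(-192) = (-84 - 56)*(-192) = -140*(-192) = 26880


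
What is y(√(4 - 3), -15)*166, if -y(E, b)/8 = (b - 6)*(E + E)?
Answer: 55776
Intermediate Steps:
y(E, b) = -16*E*(-6 + b) (y(E, b) = -8*(b - 6)*(E + E) = -8*(-6 + b)*2*E = -16*E*(-6 + b))
y(√(4 - 3), -15)*166 = (16*√(4 - 3)*(6 - 1*(-15)))*166 = (16*√1*(6 + 15))*166 = (16*1*21)*166 = 336*166 = 55776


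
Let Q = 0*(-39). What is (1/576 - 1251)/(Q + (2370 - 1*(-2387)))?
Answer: -720575/2740032 ≈ -0.26298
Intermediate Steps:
Q = 0
(1/576 - 1251)/(Q + (2370 - 1*(-2387))) = (1/576 - 1251)/(0 + (2370 - 1*(-2387))) = (1/576 - 1251)/(0 + (2370 + 2387)) = -720575/(576*(0 + 4757)) = -720575/576/4757 = -720575/576*1/4757 = -720575/2740032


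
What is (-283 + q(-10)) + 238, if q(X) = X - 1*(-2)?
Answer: -53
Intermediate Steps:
q(X) = 2 + X (q(X) = X + 2 = 2 + X)
(-283 + q(-10)) + 238 = (-283 + (2 - 10)) + 238 = (-283 - 8) + 238 = -291 + 238 = -53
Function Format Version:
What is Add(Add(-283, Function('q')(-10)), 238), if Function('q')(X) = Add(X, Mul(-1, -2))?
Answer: -53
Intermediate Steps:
Function('q')(X) = Add(2, X) (Function('q')(X) = Add(X, 2) = Add(2, X))
Add(Add(-283, Function('q')(-10)), 238) = Add(Add(-283, Add(2, -10)), 238) = Add(Add(-283, -8), 238) = Add(-291, 238) = -53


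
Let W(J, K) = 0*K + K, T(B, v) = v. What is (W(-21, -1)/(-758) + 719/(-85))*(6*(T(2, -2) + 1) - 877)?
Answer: 481161711/64430 ≈ 7468.0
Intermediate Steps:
W(J, K) = K (W(J, K) = 0 + K = K)
(W(-21, -1)/(-758) + 719/(-85))*(6*(T(2, -2) + 1) - 877) = (-1/(-758) + 719/(-85))*(6*(-2 + 1) - 877) = (-1*(-1/758) + 719*(-1/85))*(6*(-1) - 877) = (1/758 - 719/85)*(-6 - 877) = -544917/64430*(-883) = 481161711/64430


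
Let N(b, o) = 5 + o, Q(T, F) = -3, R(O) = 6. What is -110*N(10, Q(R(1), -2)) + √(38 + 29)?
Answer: -220 + √67 ≈ -211.81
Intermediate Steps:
-110*N(10, Q(R(1), -2)) + √(38 + 29) = -110*(5 - 3) + √(38 + 29) = -110*2 + √67 = -220 + √67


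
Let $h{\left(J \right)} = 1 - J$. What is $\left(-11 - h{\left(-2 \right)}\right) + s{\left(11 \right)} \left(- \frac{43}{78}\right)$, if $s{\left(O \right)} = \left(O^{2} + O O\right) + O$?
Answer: $- \frac{11971}{78} \approx -153.47$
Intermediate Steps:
$s{\left(O \right)} = O + 2 O^{2}$ ($s{\left(O \right)} = \left(O^{2} + O^{2}\right) + O = 2 O^{2} + O = O + 2 O^{2}$)
$\left(-11 - h{\left(-2 \right)}\right) + s{\left(11 \right)} \left(- \frac{43}{78}\right) = \left(-11 - \left(1 - -2\right)\right) + 11 \left(1 + 2 \cdot 11\right) \left(- \frac{43}{78}\right) = \left(-11 - \left(1 + 2\right)\right) + 11 \left(1 + 22\right) \left(\left(-43\right) \frac{1}{78}\right) = \left(-11 - 3\right) + 11 \cdot 23 \left(- \frac{43}{78}\right) = \left(-11 - 3\right) + 253 \left(- \frac{43}{78}\right) = -14 - \frac{10879}{78} = - \frac{11971}{78}$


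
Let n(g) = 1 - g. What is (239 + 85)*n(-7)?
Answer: 2592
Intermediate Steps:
(239 + 85)*n(-7) = (239 + 85)*(1 - 1*(-7)) = 324*(1 + 7) = 324*8 = 2592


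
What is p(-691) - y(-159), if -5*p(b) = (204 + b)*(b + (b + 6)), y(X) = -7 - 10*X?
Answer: -678027/5 ≈ -1.3561e+5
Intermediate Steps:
p(b) = -(6 + 2*b)*(204 + b)/5 (p(b) = -(204 + b)*(b + (b + 6))/5 = -(204 + b)*(b + (6 + b))/5 = -(204 + b)*(6 + 2*b)/5 = -(6 + 2*b)*(204 + b)/5)
p(-691) - y(-159) = (-1224/5 - 414/5*(-691) - 2/5*(-691)**2) - (-7 - 10*(-159)) = (-1224/5 + 286074/5 - 2/5*477481) - (-7 + 1590) = (-1224/5 + 286074/5 - 954962/5) - 1*1583 = -670112/5 - 1583 = -678027/5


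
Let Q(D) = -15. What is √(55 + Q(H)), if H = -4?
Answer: 2*√10 ≈ 6.3246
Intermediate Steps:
√(55 + Q(H)) = √(55 - 15) = √40 = 2*√10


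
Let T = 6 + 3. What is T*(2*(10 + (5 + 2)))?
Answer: 306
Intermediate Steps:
T = 9
T*(2*(10 + (5 + 2))) = 9*(2*(10 + (5 + 2))) = 9*(2*(10 + 7)) = 9*(2*17) = 9*34 = 306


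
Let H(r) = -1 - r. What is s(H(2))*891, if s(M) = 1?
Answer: 891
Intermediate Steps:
s(H(2))*891 = 1*891 = 891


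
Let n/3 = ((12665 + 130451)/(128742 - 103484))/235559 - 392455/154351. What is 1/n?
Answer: -459174871082461/3502480111233441 ≈ -0.13110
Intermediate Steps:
n = -3502480111233441/459174871082461 (n = 3*(((12665 + 130451)/(128742 - 103484))/235559 - 392455/154351) = 3*((143116/25258)*(1/235559) - 392455*1/154351) = 3*((143116*(1/25258))*(1/235559) - 392455/154351) = 3*((71558/12629)*(1/235559) - 392455/154351) = 3*(71558/2974874611 - 392455/154351) = 3*(-1167493370411147/459174871082461) = -3502480111233441/459174871082461 ≈ -7.6278)
1/n = 1/(-3502480111233441/459174871082461) = -459174871082461/3502480111233441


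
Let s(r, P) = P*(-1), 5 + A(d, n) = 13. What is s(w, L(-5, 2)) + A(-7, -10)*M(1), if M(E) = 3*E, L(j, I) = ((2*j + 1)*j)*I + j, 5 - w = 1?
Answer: -61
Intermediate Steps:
w = 4 (w = 5 - 1*1 = 5 - 1 = 4)
A(d, n) = 8 (A(d, n) = -5 + 13 = 8)
L(j, I) = j + I*j*(1 + 2*j) (L(j, I) = ((1 + 2*j)*j)*I + j = (j*(1 + 2*j))*I + j = I*j*(1 + 2*j) + j = j + I*j*(1 + 2*j))
s(r, P) = -P
s(w, L(-5, 2)) + A(-7, -10)*M(1) = -(-5)*(1 + 2 + 2*2*(-5)) + 8*(3*1) = -(-5)*(1 + 2 - 20) + 8*3 = -(-5)*(-17) + 24 = -1*85 + 24 = -85 + 24 = -61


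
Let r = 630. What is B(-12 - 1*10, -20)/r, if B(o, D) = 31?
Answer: 31/630 ≈ 0.049206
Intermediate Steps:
B(-12 - 1*10, -20)/r = 31/630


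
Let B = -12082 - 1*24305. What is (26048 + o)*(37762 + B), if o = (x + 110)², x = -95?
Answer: 36125375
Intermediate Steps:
o = 225 (o = (-95 + 110)² = 15² = 225)
B = -36387 (B = -12082 - 24305 = -36387)
(26048 + o)*(37762 + B) = (26048 + 225)*(37762 - 36387) = 26273*1375 = 36125375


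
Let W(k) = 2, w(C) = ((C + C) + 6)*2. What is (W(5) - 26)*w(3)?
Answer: -576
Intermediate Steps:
w(C) = 12 + 4*C (w(C) = (2*C + 6)*2 = (6 + 2*C)*2 = 12 + 4*C)
(W(5) - 26)*w(3) = (2 - 26)*(12 + 4*3) = -24*(12 + 12) = -24*24 = -576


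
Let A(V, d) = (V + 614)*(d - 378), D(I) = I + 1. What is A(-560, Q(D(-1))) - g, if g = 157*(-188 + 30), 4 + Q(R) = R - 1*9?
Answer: 3692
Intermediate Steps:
D(I) = 1 + I
Q(R) = -13 + R (Q(R) = -4 + (R - 1*9) = -4 + (R - 9) = -4 + (-9 + R) = -13 + R)
A(V, d) = (-378 + d)*(614 + V) (A(V, d) = (614 + V)*(-378 + d) = (-378 + d)*(614 + V))
g = -24806 (g = 157*(-158) = -24806)
A(-560, Q(D(-1))) - g = (-232092 - 378*(-560) + 614*(-13 + (1 - 1)) - 560*(-13 + (1 - 1))) - 1*(-24806) = (-232092 + 211680 + 614*(-13 + 0) - 560*(-13 + 0)) + 24806 = (-232092 + 211680 + 614*(-13) - 560*(-13)) + 24806 = (-232092 + 211680 - 7982 + 7280) + 24806 = -21114 + 24806 = 3692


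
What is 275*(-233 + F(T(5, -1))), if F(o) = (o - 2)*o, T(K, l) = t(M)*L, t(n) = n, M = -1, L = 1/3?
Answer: -574750/9 ≈ -63861.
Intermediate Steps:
L = ⅓ ≈ 0.33333
T(K, l) = -⅓ (T(K, l) = -1*⅓ = -⅓)
F(o) = o*(-2 + o) (F(o) = (-2 + o)*o = o*(-2 + o))
275*(-233 + F(T(5, -1))) = 275*(-233 - (-2 - ⅓)/3) = 275*(-233 - ⅓*(-7/3)) = 275*(-233 + 7/9) = 275*(-2090/9) = -574750/9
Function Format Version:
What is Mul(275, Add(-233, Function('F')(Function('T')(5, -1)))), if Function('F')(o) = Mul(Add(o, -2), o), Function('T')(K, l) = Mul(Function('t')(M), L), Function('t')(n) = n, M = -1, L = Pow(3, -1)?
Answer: Rational(-574750, 9) ≈ -63861.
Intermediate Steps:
L = Rational(1, 3) ≈ 0.33333
Function('T')(K, l) = Rational(-1, 3) (Function('T')(K, l) = Mul(-1, Rational(1, 3)) = Rational(-1, 3))
Function('F')(o) = Mul(o, Add(-2, o)) (Function('F')(o) = Mul(Add(-2, o), o) = Mul(o, Add(-2, o)))
Mul(275, Add(-233, Function('F')(Function('T')(5, -1)))) = Mul(275, Add(-233, Mul(Rational(-1, 3), Add(-2, Rational(-1, 3))))) = Mul(275, Add(-233, Mul(Rational(-1, 3), Rational(-7, 3)))) = Mul(275, Add(-233, Rational(7, 9))) = Mul(275, Rational(-2090, 9)) = Rational(-574750, 9)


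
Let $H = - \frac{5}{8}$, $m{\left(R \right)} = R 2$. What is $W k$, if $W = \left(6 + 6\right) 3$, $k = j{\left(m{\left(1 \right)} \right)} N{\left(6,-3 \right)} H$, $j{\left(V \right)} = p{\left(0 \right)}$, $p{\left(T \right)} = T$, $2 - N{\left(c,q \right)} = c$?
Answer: $0$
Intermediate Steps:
$m{\left(R \right)} = 2 R$
$N{\left(c,q \right)} = 2 - c$
$j{\left(V \right)} = 0$
$H = - \frac{5}{8}$ ($H = \left(-5\right) \frac{1}{8} = - \frac{5}{8} \approx -0.625$)
$k = 0$ ($k = 0 \left(2 - 6\right) \left(- \frac{5}{8}\right) = 0 \left(-4\right) \left(- \frac{5}{8}\right) = 0 \left(- \frac{5}{8}\right) = 0$)
$W = 36$ ($W = 12 \cdot 3 = 36$)
$W k = 36 \cdot 0 = 0$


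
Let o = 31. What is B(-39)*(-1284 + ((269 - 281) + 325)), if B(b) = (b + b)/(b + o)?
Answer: -37869/4 ≈ -9467.3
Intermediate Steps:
B(b) = 2*b/(31 + b) (B(b) = (b + b)/(b + 31) = (2*b)/(31 + b) = 2*b/(31 + b))
B(-39)*(-1284 + ((269 - 281) + 325)) = (2*(-39)/(31 - 39))*(-1284 + ((269 - 281) + 325)) = (2*(-39)/(-8))*(-1284 + (-12 + 325)) = (2*(-39)*(-1/8))*(-1284 + 313) = (39/4)*(-971) = -37869/4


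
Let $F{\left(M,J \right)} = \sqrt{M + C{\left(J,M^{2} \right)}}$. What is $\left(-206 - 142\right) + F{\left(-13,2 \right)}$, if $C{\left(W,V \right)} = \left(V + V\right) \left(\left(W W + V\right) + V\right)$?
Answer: $-348 + \sqrt{115583} \approx -8.025$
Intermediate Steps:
$C{\left(W,V \right)} = 2 V \left(W^{2} + 2 V\right)$ ($C{\left(W,V \right)} = 2 V \left(\left(W^{2} + V\right) + V\right) = 2 V \left(\left(V + W^{2}\right) + V\right) = 2 V \left(W^{2} + 2 V\right)$)
$F{\left(M,J \right)} = \sqrt{M + 2 M^{2} \left(J^{2} + 2 M^{2}\right)}$
$\left(-206 - 142\right) + F{\left(-13,2 \right)} = \left(-206 - 142\right) + \sqrt{- 13 \left(1 + 2 \left(-13\right) \left(2^{2} + 2 \left(-13\right)^{2}\right)\right)} = -348 + \sqrt{- 13 \left(1 + 2 \left(-13\right) \left(4 + 2 \cdot 169\right)\right)} = -348 + \sqrt{- 13 \left(1 + 2 \left(-13\right) \left(4 + 338\right)\right)} = -348 + \sqrt{- 13 \left(1 + 2 \left(-13\right) 342\right)} = -348 + \sqrt{- 13 \left(1 - 8892\right)} = -348 + \sqrt{\left(-13\right) \left(-8891\right)} = -348 + \sqrt{115583}$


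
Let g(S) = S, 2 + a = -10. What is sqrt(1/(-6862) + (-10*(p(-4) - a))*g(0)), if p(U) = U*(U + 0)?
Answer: I*sqrt(6862)/6862 ≈ 0.012072*I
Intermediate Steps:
a = -12 (a = -2 - 10 = -12)
p(U) = U**2 (p(U) = U*U = U**2)
sqrt(1/(-6862) + (-10*(p(-4) - a))*g(0)) = sqrt(1/(-6862) - 10*((-4)**2 - 1*(-12))*0) = sqrt(-1/6862 - 10*(16 + 12)*0) = sqrt(-1/6862 - 10*28*0) = sqrt(-1/6862 - 280*0) = sqrt(-1/6862 + 0) = sqrt(-1/6862) = I*sqrt(6862)/6862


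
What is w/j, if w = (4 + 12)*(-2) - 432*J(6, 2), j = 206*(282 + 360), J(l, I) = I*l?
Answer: -1304/33063 ≈ -0.039440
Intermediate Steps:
j = 132252 (j = 206*642 = 132252)
w = -5216 (w = (4 + 12)*(-2) - 864*6 = 16*(-2) - 432*12 = -32 - 5184 = -5216)
w/j = -5216/132252 = -5216*1/132252 = -1304/33063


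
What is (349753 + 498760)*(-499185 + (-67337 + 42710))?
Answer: -444461291556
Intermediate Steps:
(349753 + 498760)*(-499185 + (-67337 + 42710)) = 848513*(-499185 - 24627) = 848513*(-523812) = -444461291556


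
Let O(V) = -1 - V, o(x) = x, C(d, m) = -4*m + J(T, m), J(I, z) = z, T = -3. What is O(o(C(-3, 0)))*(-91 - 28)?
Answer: 119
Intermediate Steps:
C(d, m) = -3*m (C(d, m) = -4*m + m = -3*m)
O(o(C(-3, 0)))*(-91 - 28) = (-1 - (-3)*0)*(-91 - 28) = (-1 - 1*0)*(-119) = (-1 + 0)*(-119) = -1*(-119) = 119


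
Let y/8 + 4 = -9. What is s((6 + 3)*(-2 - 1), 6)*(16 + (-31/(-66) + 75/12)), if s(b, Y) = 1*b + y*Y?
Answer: -650783/44 ≈ -14791.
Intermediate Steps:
y = -104 (y = -32 + 8*(-9) = -32 - 72 = -104)
s(b, Y) = b - 104*Y (s(b, Y) = 1*b - 104*Y = b - 104*Y)
s((6 + 3)*(-2 - 1), 6)*(16 + (-31/(-66) + 75/12)) = ((6 + 3)*(-2 - 1) - 104*6)*(16 + (-31/(-66) + 75/12)) = (9*(-3) - 624)*(16 + (-31*(-1/66) + 75*(1/12))) = (-27 - 624)*(16 + (31/66 + 25/4)) = -651*(16 + 887/132) = -651*2999/132 = -650783/44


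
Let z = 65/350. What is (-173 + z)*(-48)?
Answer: 290328/35 ≈ 8295.1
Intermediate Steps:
z = 13/70 (z = 65*(1/350) = 13/70 ≈ 0.18571)
(-173 + z)*(-48) = (-173 + 13/70)*(-48) = -12097/70*(-48) = 290328/35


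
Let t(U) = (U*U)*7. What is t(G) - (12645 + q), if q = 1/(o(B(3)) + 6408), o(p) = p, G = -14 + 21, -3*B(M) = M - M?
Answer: -78831217/6408 ≈ -12302.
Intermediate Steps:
B(M) = 0 (B(M) = -(M - M)/3 = -⅓*0 = 0)
G = 7
t(U) = 7*U² (t(U) = U²*7 = 7*U²)
q = 1/6408 (q = 1/(0 + 6408) = 1/6408 ≈ 0.00015605)
t(G) - (12645 + q) = 7*7² - (12645 + 1/6408) = 7*49 - 1*81029161/6408 = 343 - 81029161/6408 = -78831217/6408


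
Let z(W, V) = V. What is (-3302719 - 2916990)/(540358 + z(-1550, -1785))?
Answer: -6219709/538573 ≈ -11.548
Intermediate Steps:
(-3302719 - 2916990)/(540358 + z(-1550, -1785)) = (-3302719 - 2916990)/(540358 - 1785) = -6219709/538573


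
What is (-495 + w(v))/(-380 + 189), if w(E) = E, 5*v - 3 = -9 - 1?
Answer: 2482/955 ≈ 2.5990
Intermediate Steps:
v = -7/5 (v = ⅗ + (-9 - 1)/5 = ⅗ + (⅕)*(-10) = ⅗ - 2 = -7/5 ≈ -1.4000)
(-495 + w(v))/(-380 + 189) = (-495 - 7/5)/(-380 + 189) = -2482/5/(-191) = -2482/5*(-1/191) = 2482/955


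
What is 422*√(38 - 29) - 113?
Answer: 1153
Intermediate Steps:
422*√(38 - 29) - 113 = 422*√9 - 113 = 422*3 - 113 = 1266 - 113 = 1153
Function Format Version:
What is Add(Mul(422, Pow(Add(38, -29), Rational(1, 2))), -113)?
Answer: 1153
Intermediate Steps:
Add(Mul(422, Pow(Add(38, -29), Rational(1, 2))), -113) = Add(Mul(422, Pow(9, Rational(1, 2))), -113) = Add(Mul(422, 3), -113) = Add(1266, -113) = 1153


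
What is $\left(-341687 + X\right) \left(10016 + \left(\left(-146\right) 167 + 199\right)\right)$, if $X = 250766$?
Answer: $1288077807$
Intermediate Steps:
$\left(-341687 + X\right) \left(10016 + \left(\left(-146\right) 167 + 199\right)\right) = \left(-341687 + 250766\right) \left(10016 + \left(\left(-146\right) 167 + 199\right)\right) = - 90921 \left(10016 + \left(-24382 + 199\right)\right) = - 90921 \left(10016 - 24183\right) = \left(-90921\right) \left(-14167\right) = 1288077807$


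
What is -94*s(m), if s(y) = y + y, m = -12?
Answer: 2256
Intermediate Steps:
s(y) = 2*y
-94*s(m) = -188*(-12) = -94*(-24) = 2256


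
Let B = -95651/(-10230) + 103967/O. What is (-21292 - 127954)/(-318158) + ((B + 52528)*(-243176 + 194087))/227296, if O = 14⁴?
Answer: -26872380708898759875801/2368324301377323520 ≈ -11347.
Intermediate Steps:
O = 38416
B = 2369055613/196497840 (B = -95651/(-10230) + 103967/38416 = -95651*(-1/10230) + 103967*(1/38416) = 95651/10230 + 103967/38416 = 2369055613/196497840 ≈ 12.056)
(-21292 - 127954)/(-318158) + ((B + 52528)*(-243176 + 194087))/227296 = (-21292 - 127954)/(-318158) + ((2369055613/196497840 + 52528)*(-243176 + 194087))/227296 = -149246*(-1/318158) + ((10324007595133/196497840)*(-49089))*(1/227296) = 74623/159079 - 168931736279161279/65499280*1/227296 = 74623/159079 - 168931736279161279/14887724346880 = -26872380708898759875801/2368324301377323520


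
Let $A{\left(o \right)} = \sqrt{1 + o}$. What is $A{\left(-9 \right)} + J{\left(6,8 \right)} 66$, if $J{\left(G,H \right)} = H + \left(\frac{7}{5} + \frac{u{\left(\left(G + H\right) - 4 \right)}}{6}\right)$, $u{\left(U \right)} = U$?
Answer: $\frac{3652}{5} + 2 i \sqrt{2} \approx 730.4 + 2.8284 i$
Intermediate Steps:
$J{\left(G,H \right)} = \frac{11}{15} + \frac{G}{6} + \frac{7 H}{6}$ ($J{\left(G,H \right)} = H + \left(\frac{7}{5} + \frac{\left(G + H\right) - 4}{6}\right) = H + \left(7 \cdot \frac{1}{5} + \left(-4 + G + H\right) \frac{1}{6}\right) = H + \left(\frac{7}{5} + \left(- \frac{2}{3} + \frac{G}{6} + \frac{H}{6}\right)\right) = H + \left(\frac{11}{15} + \frac{G}{6} + \frac{H}{6}\right) = \frac{11}{15} + \frac{G}{6} + \frac{7 H}{6}$)
$A{\left(-9 \right)} + J{\left(6,8 \right)} 66 = \sqrt{1 - 9} + \left(\frac{11}{15} + \frac{1}{6} \cdot 6 + \frac{7}{6} \cdot 8\right) 66 = \sqrt{-8} + \left(\frac{11}{15} + 1 + \frac{28}{3}\right) 66 = 2 i \sqrt{2} + \frac{166}{15} \cdot 66 = 2 i \sqrt{2} + \frac{3652}{5} = \frac{3652}{5} + 2 i \sqrt{2}$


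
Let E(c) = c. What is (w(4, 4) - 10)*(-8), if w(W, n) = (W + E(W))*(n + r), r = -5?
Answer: 144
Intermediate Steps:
w(W, n) = 2*W*(-5 + n) (w(W, n) = (W + W)*(n - 5) = (2*W)*(-5 + n) = 2*W*(-5 + n))
(w(4, 4) - 10)*(-8) = (2*4*(-5 + 4) - 10)*(-8) = (2*4*(-1) - 10)*(-8) = (-8 - 10)*(-8) = -18*(-8) = 144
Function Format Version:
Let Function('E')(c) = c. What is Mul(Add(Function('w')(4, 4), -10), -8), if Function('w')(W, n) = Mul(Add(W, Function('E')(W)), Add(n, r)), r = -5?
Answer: 144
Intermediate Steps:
Function('w')(W, n) = Mul(2, W, Add(-5, n)) (Function('w')(W, n) = Mul(Add(W, W), Add(n, -5)) = Mul(Mul(2, W), Add(-5, n)) = Mul(2, W, Add(-5, n)))
Mul(Add(Function('w')(4, 4), -10), -8) = Mul(Add(Mul(2, 4, Add(-5, 4)), -10), -8) = Mul(Add(Mul(2, 4, -1), -10), -8) = Mul(Add(-8, -10), -8) = Mul(-18, -8) = 144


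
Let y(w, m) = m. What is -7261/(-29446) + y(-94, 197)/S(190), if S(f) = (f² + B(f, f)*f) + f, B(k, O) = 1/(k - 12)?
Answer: 23968616923/95107782630 ≈ 0.25202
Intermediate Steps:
B(k, O) = 1/(-12 + k)
S(f) = f + f² + f/(-12 + f) (S(f) = (f² + f/(-12 + f)) + f = f + f² + f/(-12 + f))
-7261/(-29446) + y(-94, 197)/S(190) = -7261/(-29446) + 197/((190*(1 + (1 + 190)*(-12 + 190))/(-12 + 190))) = -7261*(-1/29446) + 197/((190*(1 + 191*178)/178)) = 7261/29446 + 197/((190*(1/178)*(1 + 33998))) = 7261/29446 + 197/((190*(1/178)*33999)) = 7261/29446 + 197/(3229905/89) = 7261/29446 + 197*(89/3229905) = 7261/29446 + 17533/3229905 = 23968616923/95107782630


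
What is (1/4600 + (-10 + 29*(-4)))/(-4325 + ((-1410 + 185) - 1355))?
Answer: 579599/31763000 ≈ 0.018248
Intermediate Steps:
(1/4600 + (-10 + 29*(-4)))/(-4325 + ((-1410 + 185) - 1355)) = (1/4600 + (-10 - 116))/(-4325 + (-1225 - 1355)) = (1/4600 - 126)/(-4325 - 2580) = -579599/4600/(-6905) = -579599/4600*(-1/6905) = 579599/31763000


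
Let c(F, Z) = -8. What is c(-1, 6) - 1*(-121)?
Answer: 113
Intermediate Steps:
c(-1, 6) - 1*(-121) = -8 - 1*(-121) = -8 + 121 = 113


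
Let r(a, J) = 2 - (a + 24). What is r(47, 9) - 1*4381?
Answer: -4450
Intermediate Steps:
r(a, J) = -22 - a (r(a, J) = 2 - (24 + a) = 2 + (-24 - a) = -22 - a)
r(47, 9) - 1*4381 = (-22 - 1*47) - 1*4381 = (-22 - 47) - 4381 = -69 - 4381 = -4450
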